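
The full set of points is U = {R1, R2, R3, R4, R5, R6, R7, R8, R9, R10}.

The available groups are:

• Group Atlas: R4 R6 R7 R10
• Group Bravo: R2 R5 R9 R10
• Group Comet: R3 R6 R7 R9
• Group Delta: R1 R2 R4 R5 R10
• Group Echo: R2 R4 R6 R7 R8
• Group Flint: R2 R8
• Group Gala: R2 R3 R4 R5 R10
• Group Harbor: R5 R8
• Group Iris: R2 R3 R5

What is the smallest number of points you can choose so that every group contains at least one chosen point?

3

Take H = {R2, R7, R8}. Each listed group contains at least one of these, so H is a hitting set of size 3.
No choice of 2 points meets every group, so 3 is the minimum.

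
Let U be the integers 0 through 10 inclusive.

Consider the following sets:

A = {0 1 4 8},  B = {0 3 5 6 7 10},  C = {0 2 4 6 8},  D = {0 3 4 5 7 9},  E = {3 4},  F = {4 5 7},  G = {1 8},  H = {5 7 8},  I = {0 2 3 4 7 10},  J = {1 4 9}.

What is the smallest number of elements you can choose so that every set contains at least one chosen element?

3

The 3 elements {4, 6, 8} hit every set.
No choice of 2 elements meets every set, so 3 is the minimum.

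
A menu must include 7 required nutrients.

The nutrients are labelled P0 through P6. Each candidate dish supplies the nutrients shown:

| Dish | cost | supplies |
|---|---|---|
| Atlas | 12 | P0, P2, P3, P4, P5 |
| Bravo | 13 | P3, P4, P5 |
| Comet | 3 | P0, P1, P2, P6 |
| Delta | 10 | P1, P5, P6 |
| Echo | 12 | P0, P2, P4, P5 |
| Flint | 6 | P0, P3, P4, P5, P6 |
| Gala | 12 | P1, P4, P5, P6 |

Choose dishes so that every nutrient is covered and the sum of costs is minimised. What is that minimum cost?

9

Comet, Flint together cover every nutrient (Comet ∪ Flint = {P0, P1, P2, P3, P4, P5, P6}); total cost 3 + 6 = 9.
No covering selection has total cost below 9.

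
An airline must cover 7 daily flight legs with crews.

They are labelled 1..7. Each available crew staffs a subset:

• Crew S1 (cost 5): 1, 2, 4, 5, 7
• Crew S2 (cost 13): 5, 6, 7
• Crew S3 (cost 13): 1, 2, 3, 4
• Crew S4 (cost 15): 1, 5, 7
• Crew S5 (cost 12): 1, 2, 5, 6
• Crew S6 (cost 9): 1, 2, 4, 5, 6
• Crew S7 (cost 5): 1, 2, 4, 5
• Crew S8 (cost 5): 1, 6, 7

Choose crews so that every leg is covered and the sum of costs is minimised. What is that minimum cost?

S3, S7, S8 together cover every leg (S3 ∪ S7 ∪ S8 = {1, 2, 3, 4, 5, 6, 7}); total cost 13 + 5 + 5 = 23.
No covering selection has total cost below 23.

23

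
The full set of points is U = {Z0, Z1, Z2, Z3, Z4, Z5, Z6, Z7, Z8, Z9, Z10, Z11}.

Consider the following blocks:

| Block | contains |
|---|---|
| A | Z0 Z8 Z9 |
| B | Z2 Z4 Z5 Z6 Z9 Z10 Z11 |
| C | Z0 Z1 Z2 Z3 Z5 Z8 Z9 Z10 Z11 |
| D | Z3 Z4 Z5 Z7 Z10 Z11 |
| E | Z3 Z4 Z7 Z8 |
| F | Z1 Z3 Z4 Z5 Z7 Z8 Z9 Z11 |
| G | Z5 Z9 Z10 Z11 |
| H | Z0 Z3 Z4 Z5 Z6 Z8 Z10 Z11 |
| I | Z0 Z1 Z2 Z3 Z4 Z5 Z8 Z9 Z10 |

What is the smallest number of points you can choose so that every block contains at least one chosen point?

2

T = {Z4, Z9} meets every block (each contains at least one member of T), and |T| = 2.
The blocks E, G are pairwise disjoint, so any hitting set needs a separate point for each — at least 2. Hence 2 is optimal.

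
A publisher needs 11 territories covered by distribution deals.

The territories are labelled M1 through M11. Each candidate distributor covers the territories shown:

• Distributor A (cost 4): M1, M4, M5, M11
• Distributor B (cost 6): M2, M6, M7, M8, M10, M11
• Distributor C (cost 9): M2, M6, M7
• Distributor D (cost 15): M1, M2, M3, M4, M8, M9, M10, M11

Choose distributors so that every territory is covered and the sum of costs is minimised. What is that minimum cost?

A, B, D together cover every territory (A ∪ B ∪ D = {M1, M2, M3, M4, M5, M6, M7, M8, M9, M10, M11}); total cost 4 + 6 + 15 = 25.
No covering selection has total cost below 25.

25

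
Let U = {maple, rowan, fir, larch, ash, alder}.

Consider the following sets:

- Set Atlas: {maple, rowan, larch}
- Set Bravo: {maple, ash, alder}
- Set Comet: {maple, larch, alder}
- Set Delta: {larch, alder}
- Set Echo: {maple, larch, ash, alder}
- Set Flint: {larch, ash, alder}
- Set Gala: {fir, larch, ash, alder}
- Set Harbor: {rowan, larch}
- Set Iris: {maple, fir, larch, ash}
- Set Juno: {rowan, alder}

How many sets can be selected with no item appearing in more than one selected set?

2

Iris, Juno are pairwise disjoint (Iris={maple,fir,larch,ash}; Juno={rowan,alder}).
Every remaining set overlaps one of these, and no 3 of the listed sets are pairwise disjoint, so 2 is the maximum.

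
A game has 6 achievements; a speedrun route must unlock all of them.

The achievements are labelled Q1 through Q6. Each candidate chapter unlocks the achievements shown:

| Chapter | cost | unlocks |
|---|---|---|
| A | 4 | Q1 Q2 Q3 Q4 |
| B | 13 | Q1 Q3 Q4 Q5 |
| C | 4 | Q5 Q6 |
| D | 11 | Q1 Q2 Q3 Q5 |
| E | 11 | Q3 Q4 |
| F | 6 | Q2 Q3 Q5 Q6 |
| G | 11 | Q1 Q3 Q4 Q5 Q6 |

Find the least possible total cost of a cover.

8

A, C together cover every achievement (A ∪ C = {Q1, Q2, Q3, Q4, Q5, Q6}); total cost 4 + 4 = 8.
No covering selection has total cost below 8.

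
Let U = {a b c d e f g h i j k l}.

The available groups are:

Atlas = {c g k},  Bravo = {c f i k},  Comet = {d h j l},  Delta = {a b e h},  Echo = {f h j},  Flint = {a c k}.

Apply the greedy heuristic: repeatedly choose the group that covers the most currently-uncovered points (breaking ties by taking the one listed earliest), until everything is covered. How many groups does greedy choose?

4

Greedy: pick Bravo (covers 4 new) → pick Comet (covers 4 new) → pick Delta (covers 3 new) → pick Atlas (covers 1 new). Total picks: 4.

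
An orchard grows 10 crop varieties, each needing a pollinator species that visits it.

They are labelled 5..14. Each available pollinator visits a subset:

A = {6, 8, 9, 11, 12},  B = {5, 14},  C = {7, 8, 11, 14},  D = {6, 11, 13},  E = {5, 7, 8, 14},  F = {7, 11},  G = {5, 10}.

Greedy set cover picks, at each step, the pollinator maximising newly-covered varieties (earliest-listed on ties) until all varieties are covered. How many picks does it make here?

4

Greedy: pick A (covers 5 new) → pick E (covers 3 new) → pick D (covers 1 new) → pick G (covers 1 new). Total picks: 4.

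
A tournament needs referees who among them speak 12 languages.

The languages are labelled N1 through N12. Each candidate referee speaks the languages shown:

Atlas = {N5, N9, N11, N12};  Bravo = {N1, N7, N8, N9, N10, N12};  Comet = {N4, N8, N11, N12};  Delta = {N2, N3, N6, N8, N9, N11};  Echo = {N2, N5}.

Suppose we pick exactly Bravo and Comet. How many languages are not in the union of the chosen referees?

4

Union of Bravo, Comet = {N1, N4, N7, N8, N9, N10, N11, N12}.
Not covered: N2, N3, N5, N6 — 4 languages.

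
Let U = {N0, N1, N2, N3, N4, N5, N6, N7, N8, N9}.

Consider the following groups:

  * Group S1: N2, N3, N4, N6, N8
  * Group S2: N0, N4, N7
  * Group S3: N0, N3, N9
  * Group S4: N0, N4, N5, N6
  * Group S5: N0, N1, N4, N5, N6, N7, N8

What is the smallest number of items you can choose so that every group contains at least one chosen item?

Take H = {N0, N2}. Each listed group contains at least one of these, so H is a hitting set of size 2.
No single item lies in every group, so at least 2 are needed and 2 is optimal.

2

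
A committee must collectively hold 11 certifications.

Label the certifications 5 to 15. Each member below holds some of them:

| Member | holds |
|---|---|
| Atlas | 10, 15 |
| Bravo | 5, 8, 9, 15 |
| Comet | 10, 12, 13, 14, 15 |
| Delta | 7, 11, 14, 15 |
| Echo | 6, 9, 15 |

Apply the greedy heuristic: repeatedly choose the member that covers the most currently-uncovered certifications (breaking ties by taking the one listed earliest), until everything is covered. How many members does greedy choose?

4

Greedy: pick Comet (covers 5 new) → pick Bravo (covers 3 new) → pick Delta (covers 2 new) → pick Echo (covers 1 new). Total picks: 4.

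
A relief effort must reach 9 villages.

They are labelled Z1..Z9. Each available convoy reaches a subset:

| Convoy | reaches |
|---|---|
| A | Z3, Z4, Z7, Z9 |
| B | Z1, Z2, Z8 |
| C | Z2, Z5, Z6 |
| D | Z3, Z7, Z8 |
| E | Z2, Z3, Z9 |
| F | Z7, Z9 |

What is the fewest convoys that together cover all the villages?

Take {A, B, C}. Their union is {Z1, Z2, Z3, Z4, Z5, Z6, Z7, Z8, Z9}, which is all 9 villages.
Each convoy has at most 4 villages, and 2·4 = 8 < 9 — so at least 3 convoys are needed, and 3 is optimal.

3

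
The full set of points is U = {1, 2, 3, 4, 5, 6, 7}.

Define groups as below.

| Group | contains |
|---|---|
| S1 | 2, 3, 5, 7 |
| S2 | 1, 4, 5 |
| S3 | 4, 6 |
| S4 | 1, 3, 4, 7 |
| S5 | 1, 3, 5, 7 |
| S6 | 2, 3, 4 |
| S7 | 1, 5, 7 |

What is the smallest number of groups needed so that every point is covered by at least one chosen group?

3

S1 and S3 and S5 together: S1 ∪ S3 ∪ S5 = {1, 2, 3, 4, 5, 6, 7} — every point is covered.
Only S3 contains 6, so S3 is forced; the remaining 5 points need at least 2 more groups (each remaining group adds at most 4) — so at least 3 groups are needed, and 3 is optimal.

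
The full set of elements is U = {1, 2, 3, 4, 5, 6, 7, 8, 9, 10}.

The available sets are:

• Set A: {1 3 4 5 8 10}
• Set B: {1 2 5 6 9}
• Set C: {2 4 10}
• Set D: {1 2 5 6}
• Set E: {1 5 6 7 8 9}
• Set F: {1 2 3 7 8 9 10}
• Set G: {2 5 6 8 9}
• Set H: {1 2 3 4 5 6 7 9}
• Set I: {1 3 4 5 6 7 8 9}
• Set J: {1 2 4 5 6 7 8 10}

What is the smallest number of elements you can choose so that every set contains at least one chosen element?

2

Take T = {5, 10}. Each listed set contains at least one of these, so T is a hitting set of size 2.
The sets C, E are pairwise disjoint, so any hitting set needs a separate element for each — at least 2. Hence 2 is optimal.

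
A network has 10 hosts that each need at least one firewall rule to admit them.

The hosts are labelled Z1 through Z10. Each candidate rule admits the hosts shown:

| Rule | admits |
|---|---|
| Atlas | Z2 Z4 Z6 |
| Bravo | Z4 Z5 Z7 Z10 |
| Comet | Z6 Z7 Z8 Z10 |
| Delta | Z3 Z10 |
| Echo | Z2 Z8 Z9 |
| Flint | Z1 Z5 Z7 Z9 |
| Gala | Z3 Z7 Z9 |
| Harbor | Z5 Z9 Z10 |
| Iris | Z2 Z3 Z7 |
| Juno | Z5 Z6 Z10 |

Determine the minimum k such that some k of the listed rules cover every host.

Atlas and Comet and Flint and Gala together: Atlas ∪ Comet ∪ Flint ∪ Gala = {Z1, Z2, Z3, Z4, Z5, Z6, Z7, Z8, Z9, Z10} — every host is covered.
No 3 of the 10 rules cover everything (all 120 combinations miss at least one host), so 4 is optimal.

4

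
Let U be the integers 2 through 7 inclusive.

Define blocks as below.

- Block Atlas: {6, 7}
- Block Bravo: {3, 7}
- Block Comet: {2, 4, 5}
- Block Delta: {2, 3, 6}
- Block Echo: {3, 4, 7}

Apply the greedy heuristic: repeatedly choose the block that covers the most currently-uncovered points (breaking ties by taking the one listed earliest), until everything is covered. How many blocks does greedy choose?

3

Greedy: pick Comet (covers 3 new) → pick Atlas (covers 2 new) → pick Bravo (covers 1 new). Total picks: 3.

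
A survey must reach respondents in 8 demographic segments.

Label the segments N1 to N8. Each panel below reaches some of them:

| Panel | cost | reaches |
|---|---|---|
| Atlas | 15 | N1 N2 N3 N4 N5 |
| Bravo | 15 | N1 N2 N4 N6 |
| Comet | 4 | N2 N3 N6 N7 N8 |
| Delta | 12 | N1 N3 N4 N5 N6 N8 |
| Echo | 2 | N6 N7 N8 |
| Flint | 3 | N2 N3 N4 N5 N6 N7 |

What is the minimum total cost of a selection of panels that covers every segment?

15

Delta, Flint together cover every segment (Delta ∪ Flint = {N1, N2, N3, N4, N5, N6, N7, N8}); total cost 12 + 3 = 15.
The greedy pick Flint, Echo, Delta costs 17; no covering selection beats 15.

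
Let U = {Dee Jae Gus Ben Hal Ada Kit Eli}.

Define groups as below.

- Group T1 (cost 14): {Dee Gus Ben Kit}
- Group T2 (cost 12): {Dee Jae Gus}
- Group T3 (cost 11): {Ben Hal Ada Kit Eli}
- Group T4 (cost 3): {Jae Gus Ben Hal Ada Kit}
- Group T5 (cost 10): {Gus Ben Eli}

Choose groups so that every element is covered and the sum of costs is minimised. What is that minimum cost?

T2, T3 together cover every element (T2 ∪ T3 = {Dee, Jae, Gus, Ben, Hal, Ada, Kit, Eli}); total cost 12 + 11 = 23.
The greedy pick T4, T5, T2 costs 25; no covering selection beats 23.

23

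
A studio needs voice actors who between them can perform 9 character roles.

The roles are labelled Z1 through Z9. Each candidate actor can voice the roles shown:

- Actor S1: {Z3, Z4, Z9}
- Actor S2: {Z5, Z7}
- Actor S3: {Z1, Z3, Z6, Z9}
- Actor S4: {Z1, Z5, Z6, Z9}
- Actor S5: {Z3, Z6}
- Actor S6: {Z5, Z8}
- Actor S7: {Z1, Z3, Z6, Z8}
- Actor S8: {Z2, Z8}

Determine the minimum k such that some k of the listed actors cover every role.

4

Take {S1, S2, S7, S8}. Their union is {Z1, Z2, Z3, Z4, Z5, Z6, Z7, Z8, Z9}, which is all 9 roles.
No 3 of the 8 actors cover everything (all 56 combinations miss at least one role), so 4 is optimal.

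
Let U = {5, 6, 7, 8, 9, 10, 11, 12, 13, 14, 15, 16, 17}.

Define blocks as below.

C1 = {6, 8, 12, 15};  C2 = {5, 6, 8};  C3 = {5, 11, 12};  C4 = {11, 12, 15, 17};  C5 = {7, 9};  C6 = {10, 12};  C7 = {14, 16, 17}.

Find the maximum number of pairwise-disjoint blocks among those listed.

4

C2, C5, C6, C7 are pairwise disjoint (C2={5,6,8}; C5={7,9}; C6={10,12}; C7={14,16,17}).
Every remaining block overlaps one of these, and no 5 of the listed blocks are pairwise disjoint, so 4 is the maximum.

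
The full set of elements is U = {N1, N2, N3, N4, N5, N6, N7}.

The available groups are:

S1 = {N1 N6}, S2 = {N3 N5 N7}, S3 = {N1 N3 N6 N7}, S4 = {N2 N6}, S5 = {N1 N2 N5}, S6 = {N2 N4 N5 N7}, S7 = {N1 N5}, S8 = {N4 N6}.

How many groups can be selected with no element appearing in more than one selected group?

2

S7, S8 are pairwise disjoint (S7={N1,N5}; S8={N4,N6}).
Every remaining group overlaps one of these, and no 3 of the listed groups are pairwise disjoint, so 2 is the maximum.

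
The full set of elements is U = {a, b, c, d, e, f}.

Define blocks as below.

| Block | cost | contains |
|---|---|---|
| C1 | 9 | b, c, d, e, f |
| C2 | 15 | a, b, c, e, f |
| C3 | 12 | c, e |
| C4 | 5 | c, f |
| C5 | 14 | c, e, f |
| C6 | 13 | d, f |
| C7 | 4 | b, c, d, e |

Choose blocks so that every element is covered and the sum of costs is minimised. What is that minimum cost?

19

C2, C7 together cover every element (C2 ∪ C7 = {a, b, c, d, e, f}); total cost 15 + 4 = 19.
The greedy pick C7, C4, C2 costs 24; no covering selection beats 19.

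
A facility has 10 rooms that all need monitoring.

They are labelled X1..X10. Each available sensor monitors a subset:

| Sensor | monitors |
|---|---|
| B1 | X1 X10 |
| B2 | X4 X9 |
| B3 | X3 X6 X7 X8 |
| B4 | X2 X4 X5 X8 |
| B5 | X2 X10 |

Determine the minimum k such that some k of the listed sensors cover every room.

Take {B1, B2, B3, B4}. Their union is {X1, X2, X3, X4, X5, X6, X7, X8, X9, X10}, which is all 10 rooms.
No 3 of the 5 sensors cover everything (all 10 combinations miss at least one room), so 4 is optimal.

4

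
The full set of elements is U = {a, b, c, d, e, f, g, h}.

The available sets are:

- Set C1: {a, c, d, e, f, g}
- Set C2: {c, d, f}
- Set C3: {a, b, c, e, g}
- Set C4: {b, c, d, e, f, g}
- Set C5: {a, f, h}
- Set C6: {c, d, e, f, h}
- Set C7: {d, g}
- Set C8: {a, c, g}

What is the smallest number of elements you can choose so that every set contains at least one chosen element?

2

The 2 elements {a, d} hit every set.
The sets C5, C7 are pairwise disjoint, so any hitting set needs a separate element for each — at least 2. Hence 2 is optimal.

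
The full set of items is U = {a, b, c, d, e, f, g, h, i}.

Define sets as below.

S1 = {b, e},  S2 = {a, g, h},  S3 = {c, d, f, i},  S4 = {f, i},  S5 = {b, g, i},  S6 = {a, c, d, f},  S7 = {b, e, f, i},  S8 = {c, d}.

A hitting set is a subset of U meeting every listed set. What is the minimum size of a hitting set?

4

The 4 items {a, b, d, f} hit every set.
The sets S1, S2, S4, S8 are pairwise disjoint, so any hitting set needs a separate item for each — at least 4. Hence 4 is optimal.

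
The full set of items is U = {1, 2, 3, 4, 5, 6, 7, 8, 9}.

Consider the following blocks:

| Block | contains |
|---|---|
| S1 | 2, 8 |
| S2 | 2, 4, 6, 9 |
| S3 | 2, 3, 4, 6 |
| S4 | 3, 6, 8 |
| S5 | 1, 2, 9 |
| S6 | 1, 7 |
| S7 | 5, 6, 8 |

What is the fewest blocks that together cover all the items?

S3 and S5 and S6 and S7 together: S3 ∪ S5 ∪ S6 ∪ S7 = {1, 2, 3, 4, 5, 6, 7, 8, 9} — every item is covered.
No 3 of the 7 blocks cover everything (all 35 combinations miss at least one item), so 4 is optimal.

4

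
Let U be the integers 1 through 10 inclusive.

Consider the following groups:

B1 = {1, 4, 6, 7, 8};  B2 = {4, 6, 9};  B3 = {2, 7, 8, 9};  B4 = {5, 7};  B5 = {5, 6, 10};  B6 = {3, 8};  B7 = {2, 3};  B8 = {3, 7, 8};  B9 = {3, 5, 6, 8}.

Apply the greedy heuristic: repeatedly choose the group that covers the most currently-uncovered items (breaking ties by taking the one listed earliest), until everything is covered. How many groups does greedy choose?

4

Greedy: pick B1 (covers 5 new) → pick B3 (covers 2 new) → pick B5 (covers 2 new) → pick B6 (covers 1 new). Total picks: 4.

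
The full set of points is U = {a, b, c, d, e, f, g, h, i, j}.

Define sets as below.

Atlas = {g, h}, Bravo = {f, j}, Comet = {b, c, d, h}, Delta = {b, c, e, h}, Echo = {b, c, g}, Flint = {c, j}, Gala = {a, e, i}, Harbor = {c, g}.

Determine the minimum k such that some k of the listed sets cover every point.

Bravo, Comet, Echo, and Gala cover everything between them: the union {a, b, c, d, e, f, g, h, i, j} is all of U.
No 3 of the 8 sets cover everything (all 56 combinations miss at least one point), so 4 is optimal.

4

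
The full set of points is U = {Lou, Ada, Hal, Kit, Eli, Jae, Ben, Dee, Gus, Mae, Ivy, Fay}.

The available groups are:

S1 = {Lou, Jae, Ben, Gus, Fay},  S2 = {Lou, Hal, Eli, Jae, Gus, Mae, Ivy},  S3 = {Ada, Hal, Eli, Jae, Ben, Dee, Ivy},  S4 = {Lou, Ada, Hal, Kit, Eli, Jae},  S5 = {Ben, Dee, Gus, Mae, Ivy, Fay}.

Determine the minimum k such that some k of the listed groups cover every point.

Take {S4, S5}. Their union is {Lou, Ada, Hal, Kit, Eli, Jae, Ben, Dee, Gus, Mae, Ivy, Fay}, which is all 12 points.
No single group has all 12 points (the largest, S2, has 7), so 2 is optimal.

2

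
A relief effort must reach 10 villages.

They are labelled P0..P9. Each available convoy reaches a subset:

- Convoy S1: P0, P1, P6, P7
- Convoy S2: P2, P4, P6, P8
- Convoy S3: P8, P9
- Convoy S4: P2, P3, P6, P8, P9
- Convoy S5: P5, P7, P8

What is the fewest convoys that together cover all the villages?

4

Take {S1, S2, S4, S5}. Their union is {P0, P1, P2, P3, P4, P5, P6, P7, P8, P9}, which is all 10 villages.
No 3 of the 5 convoys cover everything (all 10 combinations miss at least one village), so 4 is optimal.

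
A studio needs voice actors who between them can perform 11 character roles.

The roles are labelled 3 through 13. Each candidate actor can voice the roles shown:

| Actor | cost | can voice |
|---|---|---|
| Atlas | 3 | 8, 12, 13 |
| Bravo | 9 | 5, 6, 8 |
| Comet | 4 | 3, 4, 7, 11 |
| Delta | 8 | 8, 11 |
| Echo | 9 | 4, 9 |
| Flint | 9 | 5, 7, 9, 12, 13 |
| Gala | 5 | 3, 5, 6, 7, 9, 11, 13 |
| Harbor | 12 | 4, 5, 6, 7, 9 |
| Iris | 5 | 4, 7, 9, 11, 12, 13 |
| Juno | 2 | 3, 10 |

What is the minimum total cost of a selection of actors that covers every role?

Atlas, Comet, Gala, Juno together cover every role (Atlas ∪ Comet ∪ Gala ∪ Juno = {3, 4, 5, 6, 7, 8, 9, 10, 11, 12, 13}); total cost 3 + 4 + 5 + 2 = 14.
No covering selection has total cost below 14.

14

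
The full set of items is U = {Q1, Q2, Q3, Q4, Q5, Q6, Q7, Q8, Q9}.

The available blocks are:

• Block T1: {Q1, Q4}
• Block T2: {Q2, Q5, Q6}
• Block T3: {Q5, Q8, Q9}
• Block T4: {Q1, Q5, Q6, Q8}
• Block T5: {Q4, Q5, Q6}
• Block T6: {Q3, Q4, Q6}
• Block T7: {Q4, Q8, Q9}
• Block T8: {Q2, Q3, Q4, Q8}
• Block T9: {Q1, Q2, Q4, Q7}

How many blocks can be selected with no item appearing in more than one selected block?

2

T3, T6 are pairwise disjoint (T3={Q5,Q8,Q9}; T6={Q3,Q4,Q6}).
Every remaining block overlaps one of these, and no 3 of the listed blocks are pairwise disjoint, so 2 is the maximum.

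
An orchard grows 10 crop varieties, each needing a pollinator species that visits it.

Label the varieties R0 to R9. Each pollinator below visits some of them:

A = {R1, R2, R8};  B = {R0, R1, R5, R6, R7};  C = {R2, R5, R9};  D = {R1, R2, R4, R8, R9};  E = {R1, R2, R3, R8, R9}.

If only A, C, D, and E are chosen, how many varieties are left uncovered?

Union of A, C, D, E = {R1, R2, R3, R4, R5, R8, R9}.
Not covered: R0, R6, R7 — 3 varieties.

3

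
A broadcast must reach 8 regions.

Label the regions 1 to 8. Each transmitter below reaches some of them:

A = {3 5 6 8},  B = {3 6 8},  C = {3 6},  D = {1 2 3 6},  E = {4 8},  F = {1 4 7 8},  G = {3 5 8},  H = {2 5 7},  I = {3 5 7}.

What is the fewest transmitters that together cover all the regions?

C and F and H together: C ∪ F ∪ H = {1, 2, 3, 4, 5, 6, 7, 8} — every region is covered.
No 2 of the 9 transmitters cover everything (all 36 combinations miss at least one region), so 3 is optimal.

3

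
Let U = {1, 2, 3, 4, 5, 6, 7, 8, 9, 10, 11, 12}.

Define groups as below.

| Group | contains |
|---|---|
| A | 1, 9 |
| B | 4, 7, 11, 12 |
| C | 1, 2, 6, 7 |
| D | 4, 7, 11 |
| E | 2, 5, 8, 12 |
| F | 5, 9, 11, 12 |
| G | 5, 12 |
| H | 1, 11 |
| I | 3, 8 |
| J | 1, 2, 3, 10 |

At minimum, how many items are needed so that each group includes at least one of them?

4

The 4 items {1, 3, 11, 12} hit every group.
The groups A, D, G, I are pairwise disjoint, so any hitting set needs a separate item for each — at least 4. Hence 4 is optimal.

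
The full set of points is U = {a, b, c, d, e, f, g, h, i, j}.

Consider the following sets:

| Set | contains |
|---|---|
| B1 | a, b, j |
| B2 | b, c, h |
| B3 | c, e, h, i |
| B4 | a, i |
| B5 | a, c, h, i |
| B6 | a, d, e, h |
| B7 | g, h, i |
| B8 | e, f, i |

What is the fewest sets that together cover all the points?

5

B1, B2, B6, B7, and B8 cover everything between them: the union {a, b, c, d, e, f, g, h, i, j} is all of U.
No 4 of the 8 sets cover everything (all 70 combinations miss at least one point), so 5 is optimal.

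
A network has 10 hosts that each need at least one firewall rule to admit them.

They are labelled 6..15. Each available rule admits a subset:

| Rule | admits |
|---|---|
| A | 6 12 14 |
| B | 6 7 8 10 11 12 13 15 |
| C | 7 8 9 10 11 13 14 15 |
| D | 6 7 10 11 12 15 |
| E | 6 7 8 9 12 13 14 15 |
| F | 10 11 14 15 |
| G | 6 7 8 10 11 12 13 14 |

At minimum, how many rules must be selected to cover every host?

D and E together: D ∪ E = {6, 7, 8, 9, 10, 11, 12, 13, 14, 15} — every host is covered.
No single rule has all 10 hosts (the largest, B, has 8), so 2 is optimal.

2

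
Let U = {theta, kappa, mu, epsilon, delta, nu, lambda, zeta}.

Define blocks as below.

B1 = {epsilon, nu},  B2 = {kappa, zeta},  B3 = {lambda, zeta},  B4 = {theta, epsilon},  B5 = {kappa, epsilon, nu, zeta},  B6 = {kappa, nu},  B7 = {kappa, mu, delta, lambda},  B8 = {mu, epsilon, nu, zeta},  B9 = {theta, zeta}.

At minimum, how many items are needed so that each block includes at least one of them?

Take H = {kappa, epsilon, zeta}. Each listed block contains at least one of these, so H is a hitting set of size 3.
The blocks B3, B4, B6 are pairwise disjoint, so any hitting set needs a separate item for each — at least 3. Hence 3 is optimal.

3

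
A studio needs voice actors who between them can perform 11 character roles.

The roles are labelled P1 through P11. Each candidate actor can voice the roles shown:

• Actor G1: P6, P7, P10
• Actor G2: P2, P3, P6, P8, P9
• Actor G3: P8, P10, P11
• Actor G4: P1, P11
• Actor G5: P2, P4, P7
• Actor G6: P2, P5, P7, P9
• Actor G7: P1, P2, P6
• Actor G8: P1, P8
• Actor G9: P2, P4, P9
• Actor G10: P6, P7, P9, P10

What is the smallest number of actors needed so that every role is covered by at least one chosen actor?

G2 and G3 and G4 and G6 and G9 together: G2 ∪ G3 ∪ G4 ∪ G6 ∪ G9 = {P1, P2, P3, P4, P5, P6, P7, P8, P9, P10, P11} — every role is covered.
No 4 of the 10 actors cover everything (all 210 combinations miss at least one role), so 5 is optimal.

5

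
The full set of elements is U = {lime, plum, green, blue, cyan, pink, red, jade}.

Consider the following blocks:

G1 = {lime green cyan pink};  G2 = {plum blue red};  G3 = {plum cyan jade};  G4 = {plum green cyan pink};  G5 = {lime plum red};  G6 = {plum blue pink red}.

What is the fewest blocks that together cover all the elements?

G1, G2, and G3 cover everything between them: the union {lime, plum, green, blue, cyan, pink, red, jade} is all of U.
Only G3 contains jade, so G3 is forced; the remaining 5 elements need at least 2 more blocks (each remaining block adds at most 3) — so at least 3 blocks are needed, and 3 is optimal.

3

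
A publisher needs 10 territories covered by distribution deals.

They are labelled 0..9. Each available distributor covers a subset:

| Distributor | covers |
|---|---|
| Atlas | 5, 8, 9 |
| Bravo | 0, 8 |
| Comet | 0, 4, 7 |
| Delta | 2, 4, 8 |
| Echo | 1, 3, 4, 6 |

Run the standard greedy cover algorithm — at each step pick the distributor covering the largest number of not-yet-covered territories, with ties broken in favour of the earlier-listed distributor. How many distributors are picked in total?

4

Greedy: pick Echo (covers 4 new) → pick Atlas (covers 3 new) → pick Comet (covers 2 new) → pick Delta (covers 1 new). Total picks: 4.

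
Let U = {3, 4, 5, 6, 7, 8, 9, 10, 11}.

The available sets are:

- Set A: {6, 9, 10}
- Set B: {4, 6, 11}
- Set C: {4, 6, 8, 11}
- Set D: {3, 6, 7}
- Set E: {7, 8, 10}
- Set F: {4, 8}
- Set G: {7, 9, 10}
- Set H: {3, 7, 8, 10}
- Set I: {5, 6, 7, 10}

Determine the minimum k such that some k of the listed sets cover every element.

4

Take {A, C, H, I}. Their union is {3, 4, 5, 6, 7, 8, 9, 10, 11}, which is all 9 elements.
No 3 of the 9 sets cover everything (all 84 combinations miss at least one element), so 4 is optimal.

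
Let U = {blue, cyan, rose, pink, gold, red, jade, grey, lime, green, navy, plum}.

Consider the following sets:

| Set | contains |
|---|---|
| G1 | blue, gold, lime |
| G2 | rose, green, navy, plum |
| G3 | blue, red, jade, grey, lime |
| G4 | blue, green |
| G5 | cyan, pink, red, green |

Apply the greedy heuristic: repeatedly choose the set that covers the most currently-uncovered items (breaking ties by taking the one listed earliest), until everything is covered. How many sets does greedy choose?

4

Greedy: pick G3 (covers 5 new) → pick G2 (covers 4 new) → pick G5 (covers 2 new) → pick G1 (covers 1 new). Total picks: 4.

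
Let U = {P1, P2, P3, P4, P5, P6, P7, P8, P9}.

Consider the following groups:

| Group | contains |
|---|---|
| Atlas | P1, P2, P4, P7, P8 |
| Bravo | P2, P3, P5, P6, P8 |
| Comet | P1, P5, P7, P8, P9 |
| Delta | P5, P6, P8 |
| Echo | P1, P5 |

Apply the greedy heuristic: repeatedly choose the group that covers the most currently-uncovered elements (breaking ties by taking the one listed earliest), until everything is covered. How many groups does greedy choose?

Greedy: pick Atlas (covers 5 new) → pick Bravo (covers 3 new) → pick Comet (covers 1 new). Total picks: 3.

3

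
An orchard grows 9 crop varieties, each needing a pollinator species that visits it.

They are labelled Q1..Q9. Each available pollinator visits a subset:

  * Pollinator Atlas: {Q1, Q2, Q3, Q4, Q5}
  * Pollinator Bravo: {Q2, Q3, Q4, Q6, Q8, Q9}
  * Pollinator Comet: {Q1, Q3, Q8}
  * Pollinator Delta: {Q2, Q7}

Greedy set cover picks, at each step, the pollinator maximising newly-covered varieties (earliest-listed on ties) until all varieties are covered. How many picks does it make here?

Greedy: pick Bravo (covers 6 new) → pick Atlas (covers 2 new) → pick Delta (covers 1 new). Total picks: 3.

3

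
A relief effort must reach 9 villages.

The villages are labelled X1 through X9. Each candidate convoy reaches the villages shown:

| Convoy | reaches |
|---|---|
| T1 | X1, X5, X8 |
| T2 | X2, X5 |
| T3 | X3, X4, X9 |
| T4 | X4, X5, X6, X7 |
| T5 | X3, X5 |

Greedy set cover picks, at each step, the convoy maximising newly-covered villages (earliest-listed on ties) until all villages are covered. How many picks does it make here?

4

Greedy: pick T4 (covers 4 new) → pick T1 (covers 2 new) → pick T3 (covers 2 new) → pick T2 (covers 1 new). Total picks: 4.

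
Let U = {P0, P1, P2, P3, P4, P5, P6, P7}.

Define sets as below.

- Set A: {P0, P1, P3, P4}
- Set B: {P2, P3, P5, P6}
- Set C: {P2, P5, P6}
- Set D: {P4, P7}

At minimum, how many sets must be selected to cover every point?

3

A, C, and D cover everything between them: the union {P0, P1, P2, P3, P4, P5, P6, P7} is all of U.
Only A contains P0, so A is forced; the remaining 4 points need at least 2 more sets (each remaining set adds at most 3) — so at least 3 sets are needed, and 3 is optimal.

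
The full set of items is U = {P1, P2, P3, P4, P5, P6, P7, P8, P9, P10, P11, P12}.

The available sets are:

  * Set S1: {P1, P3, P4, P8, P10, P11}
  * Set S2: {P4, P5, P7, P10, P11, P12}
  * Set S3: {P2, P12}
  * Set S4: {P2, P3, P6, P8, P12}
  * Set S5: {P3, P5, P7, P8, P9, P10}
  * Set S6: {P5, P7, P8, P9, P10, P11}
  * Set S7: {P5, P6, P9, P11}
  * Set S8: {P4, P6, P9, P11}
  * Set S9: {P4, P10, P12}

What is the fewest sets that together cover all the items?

3

S1, S4, and S6 cover everything between them: the union {P1, P2, P3, P4, P5, P6, P7, P8, P9, P10, P11, P12} is all of U.
Only S1 contains P1, so S1 is forced; the remaining 6 items need at least 2 more sets (each remaining set adds at most 3) — so at least 3 sets are needed, and 3 is optimal.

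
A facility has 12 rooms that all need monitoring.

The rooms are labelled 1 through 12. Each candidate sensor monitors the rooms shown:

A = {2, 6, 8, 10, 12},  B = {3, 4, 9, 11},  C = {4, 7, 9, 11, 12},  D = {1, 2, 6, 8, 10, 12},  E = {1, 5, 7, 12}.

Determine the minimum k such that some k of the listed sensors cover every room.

B and D and E together: B ∪ D ∪ E = {1, 2, 3, 4, 5, 6, 7, 8, 9, 10, 11, 12} — every room is covered.
Only B contains 3, so B is forced; the remaining 8 rooms need at least 2 more sensors (each remaining sensor adds at most 6) — so at least 3 sensors are needed, and 3 is optimal.

3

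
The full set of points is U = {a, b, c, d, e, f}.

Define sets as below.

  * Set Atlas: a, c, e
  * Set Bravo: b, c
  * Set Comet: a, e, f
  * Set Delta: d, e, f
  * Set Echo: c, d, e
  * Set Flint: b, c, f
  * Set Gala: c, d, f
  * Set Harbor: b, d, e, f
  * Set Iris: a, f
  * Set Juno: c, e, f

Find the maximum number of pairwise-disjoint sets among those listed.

Bravo, Comet are pairwise disjoint (Bravo={b,c}; Comet={a,e,f}).
Every remaining set overlaps one of these, and no 3 of the listed sets are pairwise disjoint, so 2 is the maximum.

2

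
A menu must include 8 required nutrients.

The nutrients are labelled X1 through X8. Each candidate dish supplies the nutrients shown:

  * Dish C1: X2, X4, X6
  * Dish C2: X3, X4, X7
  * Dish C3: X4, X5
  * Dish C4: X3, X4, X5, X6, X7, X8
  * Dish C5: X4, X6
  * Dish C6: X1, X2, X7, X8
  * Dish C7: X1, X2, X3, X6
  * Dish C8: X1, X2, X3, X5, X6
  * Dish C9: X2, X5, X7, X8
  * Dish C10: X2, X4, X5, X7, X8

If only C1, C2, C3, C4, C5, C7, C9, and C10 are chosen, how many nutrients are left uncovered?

0

Union of C1, C2, C3, C4, C5, C7, C9, C10 = {X1, X2, X3, X4, X5, X6, X7, X8} — that's every nutrient, so 0 are uncovered.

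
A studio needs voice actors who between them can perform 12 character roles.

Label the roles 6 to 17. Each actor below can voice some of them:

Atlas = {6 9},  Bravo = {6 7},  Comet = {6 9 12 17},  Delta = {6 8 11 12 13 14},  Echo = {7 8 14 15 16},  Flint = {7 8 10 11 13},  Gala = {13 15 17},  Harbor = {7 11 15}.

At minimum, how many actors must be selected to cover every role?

Take {Comet, Echo, Flint}. Their union is {6, 7, 8, 9, 10, 11, 12, 13, 14, 15, 16, 17}, which is all 12 roles.
Only Flint contains 10, so Flint is forced; the remaining 7 roles need at least 2 more actors (each remaining actor adds at most 4) — so at least 3 actors are needed, and 3 is optimal.

3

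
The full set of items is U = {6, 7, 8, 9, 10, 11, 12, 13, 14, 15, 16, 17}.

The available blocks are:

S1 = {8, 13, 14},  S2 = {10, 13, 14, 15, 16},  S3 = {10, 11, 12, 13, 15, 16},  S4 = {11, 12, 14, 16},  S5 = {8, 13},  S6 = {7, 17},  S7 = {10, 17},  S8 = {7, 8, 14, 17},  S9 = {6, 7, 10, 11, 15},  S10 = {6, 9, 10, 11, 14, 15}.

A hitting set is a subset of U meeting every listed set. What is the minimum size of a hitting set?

H = {11, 13, 17} meets every block (each contains at least one member of H), and |H| = 3.
The blocks S4, S5, S7 are pairwise disjoint, so any hitting set needs a separate item for each — at least 3. Hence 3 is optimal.

3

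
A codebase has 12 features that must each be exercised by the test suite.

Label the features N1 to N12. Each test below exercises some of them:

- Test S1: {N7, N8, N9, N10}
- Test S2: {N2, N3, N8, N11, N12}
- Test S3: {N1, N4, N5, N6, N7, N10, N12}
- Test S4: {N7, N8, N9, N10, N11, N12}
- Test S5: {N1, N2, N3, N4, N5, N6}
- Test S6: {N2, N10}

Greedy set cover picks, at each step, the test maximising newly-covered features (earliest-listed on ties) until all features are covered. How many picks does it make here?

Greedy: pick S3 (covers 7 new) → pick S2 (covers 4 new) → pick S1 (covers 1 new). Total picks: 3.
(The true minimum cover uses only 2 tests, so greedy is not optimal here.)

3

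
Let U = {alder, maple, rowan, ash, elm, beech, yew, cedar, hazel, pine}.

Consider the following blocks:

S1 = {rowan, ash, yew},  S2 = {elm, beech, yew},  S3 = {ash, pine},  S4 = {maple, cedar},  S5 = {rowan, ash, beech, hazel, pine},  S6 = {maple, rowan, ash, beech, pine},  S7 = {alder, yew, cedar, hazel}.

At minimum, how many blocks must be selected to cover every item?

3

S2 and S6 and S7 together: S2 ∪ S6 ∪ S7 = {alder, maple, rowan, ash, elm, beech, yew, cedar, hazel, pine} — every item is covered.
Only S7 contains alder, so S7 is forced; the remaining 6 items need at least 2 more blocks (each remaining block adds at most 5) — so at least 3 blocks are needed, and 3 is optimal.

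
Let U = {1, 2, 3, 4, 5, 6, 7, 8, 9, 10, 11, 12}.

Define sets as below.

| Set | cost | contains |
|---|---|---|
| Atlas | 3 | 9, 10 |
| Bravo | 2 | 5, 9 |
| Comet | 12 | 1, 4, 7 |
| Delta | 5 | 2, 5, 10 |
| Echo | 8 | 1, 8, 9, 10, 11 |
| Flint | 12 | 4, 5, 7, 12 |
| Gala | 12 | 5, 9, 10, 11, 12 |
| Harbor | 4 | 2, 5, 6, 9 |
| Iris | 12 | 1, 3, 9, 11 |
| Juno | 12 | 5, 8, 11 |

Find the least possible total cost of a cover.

Echo, Flint, Harbor, Iris together cover every item (Echo ∪ Flint ∪ Harbor ∪ Iris = {1, 2, 3, 4, 5, 6, 7, 8, 9, 10, 11, 12}); total cost 8 + 12 + 4 + 12 = 36.
The greedy pick Bravo, Echo, Harbor, Flint, Iris costs 38; no covering selection beats 36.

36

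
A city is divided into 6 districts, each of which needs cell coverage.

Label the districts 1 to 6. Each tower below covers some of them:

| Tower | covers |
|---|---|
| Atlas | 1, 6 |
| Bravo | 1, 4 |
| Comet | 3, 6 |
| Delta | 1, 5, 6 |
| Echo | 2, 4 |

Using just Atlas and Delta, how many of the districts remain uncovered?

Union of Atlas, Delta = {1, 5, 6}.
Not covered: 2, 3, 4 — 3 districts.

3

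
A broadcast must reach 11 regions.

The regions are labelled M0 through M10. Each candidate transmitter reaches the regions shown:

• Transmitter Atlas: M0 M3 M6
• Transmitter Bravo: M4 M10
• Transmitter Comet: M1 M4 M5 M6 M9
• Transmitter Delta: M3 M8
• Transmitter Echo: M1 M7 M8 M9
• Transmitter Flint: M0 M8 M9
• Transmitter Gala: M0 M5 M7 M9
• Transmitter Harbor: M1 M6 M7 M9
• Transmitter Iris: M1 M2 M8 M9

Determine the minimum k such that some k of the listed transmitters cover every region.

Take {Atlas, Bravo, Gala, Iris}. Their union is {M0, M1, M2, M3, M4, M5, M6, M7, M8, M9, M10}, which is all 11 regions.
Only Iris contains M2, so Iris is forced; the remaining 7 regions need at least 3 more transmitters (each remaining transmitter adds at most 3) — so at least 4 transmitters are needed, and 4 is optimal.

4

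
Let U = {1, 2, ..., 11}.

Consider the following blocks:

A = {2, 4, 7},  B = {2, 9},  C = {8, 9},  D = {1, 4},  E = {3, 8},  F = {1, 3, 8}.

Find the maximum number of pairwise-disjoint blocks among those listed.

3

B, D, E are pairwise disjoint (B={2,9}; D={1,4}; E={3,8}).
Every remaining block overlaps one of these, and no 4 of the listed blocks are pairwise disjoint, so 3 is the maximum.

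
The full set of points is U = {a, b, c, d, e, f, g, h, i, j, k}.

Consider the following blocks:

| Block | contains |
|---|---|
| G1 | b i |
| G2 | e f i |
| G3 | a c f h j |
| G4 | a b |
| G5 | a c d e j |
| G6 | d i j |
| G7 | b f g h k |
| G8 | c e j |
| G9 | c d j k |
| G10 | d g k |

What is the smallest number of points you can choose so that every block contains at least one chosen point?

4

T = {a, i, j, k} meets every block (each contains at least one member of T), and |T| = 4.
No choice of 3 points meets every block, so 4 is the minimum.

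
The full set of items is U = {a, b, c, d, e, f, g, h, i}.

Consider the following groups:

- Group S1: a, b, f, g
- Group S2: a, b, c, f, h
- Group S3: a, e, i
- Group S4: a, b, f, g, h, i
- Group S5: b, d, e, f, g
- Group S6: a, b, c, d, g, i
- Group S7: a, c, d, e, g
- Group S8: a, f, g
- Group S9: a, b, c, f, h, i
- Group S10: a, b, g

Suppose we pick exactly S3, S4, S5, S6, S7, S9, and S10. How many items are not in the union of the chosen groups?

0

Union of S3, S4, S5, S6, S7, S9, S10 = {a, b, c, d, e, f, g, h, i} — that's every item, so 0 are uncovered.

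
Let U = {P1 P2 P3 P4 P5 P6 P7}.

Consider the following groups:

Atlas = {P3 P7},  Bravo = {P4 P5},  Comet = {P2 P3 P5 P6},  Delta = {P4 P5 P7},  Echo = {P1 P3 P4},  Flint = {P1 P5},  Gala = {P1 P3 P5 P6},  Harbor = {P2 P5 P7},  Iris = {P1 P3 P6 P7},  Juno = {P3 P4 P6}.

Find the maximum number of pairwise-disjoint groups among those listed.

Atlas, Bravo are pairwise disjoint (Atlas={P3,P7}; Bravo={P4,P5}).
Every remaining group overlaps one of these, and no 3 of the listed groups are pairwise disjoint, so 2 is the maximum.

2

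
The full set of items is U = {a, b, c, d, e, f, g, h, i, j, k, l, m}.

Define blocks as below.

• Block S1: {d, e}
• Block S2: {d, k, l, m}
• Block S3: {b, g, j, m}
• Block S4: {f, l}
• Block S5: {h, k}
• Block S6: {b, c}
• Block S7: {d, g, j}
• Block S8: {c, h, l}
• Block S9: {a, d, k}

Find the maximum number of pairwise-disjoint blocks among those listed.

S1, S4, S5, S6 are pairwise disjoint (S1={d,e}; S4={f,l}; S5={h,k}; S6={b,c}).
Every remaining block overlaps one of these, and no 5 of the listed blocks are pairwise disjoint, so 4 is the maximum.

4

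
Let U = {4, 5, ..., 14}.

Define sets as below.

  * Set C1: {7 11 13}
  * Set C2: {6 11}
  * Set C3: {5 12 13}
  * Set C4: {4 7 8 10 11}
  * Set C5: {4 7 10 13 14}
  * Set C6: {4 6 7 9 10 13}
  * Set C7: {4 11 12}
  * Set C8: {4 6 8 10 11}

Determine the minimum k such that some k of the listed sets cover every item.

Take {C3, C5, C6, C8}. Their union is {4, 5, 6, 7, 8, 9, 10, 11, 12, 13, 14}, which is all 11 items.
Only C6 contains 9, so C6 is forced; the remaining 5 items need at least 3 more sets (each remaining set adds at most 2) — so at least 4 sets are needed, and 4 is optimal.

4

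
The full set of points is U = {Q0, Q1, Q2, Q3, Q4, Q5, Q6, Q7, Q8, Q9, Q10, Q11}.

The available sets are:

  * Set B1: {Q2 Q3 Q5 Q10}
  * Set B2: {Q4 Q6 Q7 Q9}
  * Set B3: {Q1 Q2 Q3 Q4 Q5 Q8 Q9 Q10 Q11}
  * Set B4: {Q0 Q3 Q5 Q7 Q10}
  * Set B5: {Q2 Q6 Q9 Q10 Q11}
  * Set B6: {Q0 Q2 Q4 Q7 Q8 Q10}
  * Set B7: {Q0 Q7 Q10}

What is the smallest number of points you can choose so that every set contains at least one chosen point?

The 2 points {Q4, Q10} hit every set.
The sets B1, B2 are pairwise disjoint, so any hitting set needs a separate point for each — at least 2. Hence 2 is optimal.

2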